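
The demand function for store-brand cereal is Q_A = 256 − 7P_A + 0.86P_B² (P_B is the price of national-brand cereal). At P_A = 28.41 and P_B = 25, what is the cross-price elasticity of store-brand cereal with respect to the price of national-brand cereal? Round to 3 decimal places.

At P_A = 28.41 and P_B = 25: Q_A = 594.63.
∂Q_A/∂P_B = 1.72P_B = 1.72(25) = 43.0000.
ε = (∂Q_A/∂P_B)(P_B/Q_A) = 43.0000 × (25/594.63) ≈ 1.808.

1.808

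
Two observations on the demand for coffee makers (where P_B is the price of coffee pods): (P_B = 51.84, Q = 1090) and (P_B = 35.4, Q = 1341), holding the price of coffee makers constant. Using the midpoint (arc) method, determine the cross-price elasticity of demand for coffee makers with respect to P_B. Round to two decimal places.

ΔQ_A = 1341 − 1090 = 251; ΔP_B = 35.4 − 51.84 = -16.44.
Midpoints: Q̄_A = 1215.5, P̄_B = 43.62.
ε = (ΔQ_A/Q̄_A)/(ΔP_B/P̄_B) = (251/1215.5)/(-16.44/43.62) ≈ -0.55.
ε < 0: coffee makers and coffee pods are complements.

-0.55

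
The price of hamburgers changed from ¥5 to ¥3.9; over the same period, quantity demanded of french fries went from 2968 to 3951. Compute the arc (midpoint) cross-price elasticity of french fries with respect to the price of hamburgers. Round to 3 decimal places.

-1.149

ΔQ_A = 3951 − 2968 = 983; ΔP_B = 3.9 − 5 = -1.1.
Midpoints: Q̄_A = 3459.5, P̄_B = 4.45.
ε = (ΔQ_A/Q̄_A)/(ΔP_B/P̄_B) = (983/3459.5)/(-1.1/4.45) ≈ -1.149.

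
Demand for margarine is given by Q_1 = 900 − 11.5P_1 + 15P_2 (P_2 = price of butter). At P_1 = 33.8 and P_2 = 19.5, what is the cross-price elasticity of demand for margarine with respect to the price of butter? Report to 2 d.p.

0.36

At P_1 = 33.8 and P_2 = 19.5: Q_1 = 803.8.
∂Q_1/∂P_2 = 15.
ε = (∂Q_1/∂P_2)(P_2/Q_1) = 15 × (19.5/803.8) ≈ 0.36.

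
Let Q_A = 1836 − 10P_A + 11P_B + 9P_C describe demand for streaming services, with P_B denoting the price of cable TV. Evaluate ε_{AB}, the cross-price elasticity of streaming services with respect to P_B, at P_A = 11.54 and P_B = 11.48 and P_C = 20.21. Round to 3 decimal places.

0.062

At P_A = 11.54 and P_B = 11.48 and P_C = 20.21: Q_A = 2028.77.
∂Q_A/∂P_B = 11.
ε = (∂Q_A/∂P_B)(P_B/Q_A) = 11 × (11.48/2028.77) ≈ 0.062.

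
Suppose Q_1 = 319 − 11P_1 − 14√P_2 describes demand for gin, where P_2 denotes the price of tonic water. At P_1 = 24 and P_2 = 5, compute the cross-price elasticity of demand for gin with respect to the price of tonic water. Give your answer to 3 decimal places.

-0.661

At P_1 = 24 and P_2 = 5: Q_1 = 23.695.
∂Q_1/∂P_2 = -14/(2√P_2) = -14/(2√5) = -3.1305.
ε = (∂Q_1/∂P_2)(P_2/Q_1) = -3.1305 × (5/23.695) ≈ -0.661.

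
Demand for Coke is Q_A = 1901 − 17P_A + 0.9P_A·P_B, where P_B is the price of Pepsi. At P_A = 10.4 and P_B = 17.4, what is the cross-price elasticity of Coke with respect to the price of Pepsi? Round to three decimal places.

0.086

At P_A = 10.4 and P_B = 17.4: Q_A = 1887.064.
∂Q_A/∂P_B = 0.9P_A = 0.9(10.4) = 9.3600.
ε = (∂Q_A/∂P_B)(P_B/Q_A) = 9.3600 × (17.4/1887.064) ≈ 0.086.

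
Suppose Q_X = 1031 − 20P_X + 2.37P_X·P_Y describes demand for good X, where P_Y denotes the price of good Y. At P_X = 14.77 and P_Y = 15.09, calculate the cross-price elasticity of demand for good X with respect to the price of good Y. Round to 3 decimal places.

0.418

At P_X = 14.77 and P_Y = 15.09: Q_X = 1263.824.
∂Q_X/∂P_Y = 2.37P_X = 2.37(14.77) = 35.0049.
ε = (∂Q_X/∂P_Y)(P_Y/Q_X) = 35.0049 × (15.09/1263.824) ≈ 0.418.
ε > 0: substitutes.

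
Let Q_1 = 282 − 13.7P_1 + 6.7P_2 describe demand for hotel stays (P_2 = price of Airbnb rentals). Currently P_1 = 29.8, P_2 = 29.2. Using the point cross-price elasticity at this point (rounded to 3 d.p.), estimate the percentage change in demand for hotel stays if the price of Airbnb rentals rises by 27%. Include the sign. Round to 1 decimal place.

At P_1 = 29.8, P_2 = 29.2: Q_1 = 69.38.
∂Q_1/∂P_2 = 6.7.
ε = (∂Q_1/∂P_2)(P_2/Q_1) = 6.7000 × 29.2/69.38 ≈ 2.820.
%ΔQ_1 ≈ ε × %ΔP_2 = 2.820 × (27%) = 76.1%.

76.1%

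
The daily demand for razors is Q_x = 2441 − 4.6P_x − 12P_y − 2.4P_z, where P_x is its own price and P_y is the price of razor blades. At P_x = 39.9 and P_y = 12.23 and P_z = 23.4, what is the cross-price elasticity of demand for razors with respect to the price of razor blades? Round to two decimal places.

-0.07

At P_x = 39.9 and P_y = 12.23 and P_z = 23.4: Q_x = 2054.54.
∂Q_x/∂P_y = -12.
ε = (∂Q_x/∂P_y)(P_y/Q_x) = -12 × (12.23/2054.54) ≈ -0.07.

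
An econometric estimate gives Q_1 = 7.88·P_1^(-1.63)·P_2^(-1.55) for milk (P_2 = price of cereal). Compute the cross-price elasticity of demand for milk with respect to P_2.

-1.55

In a log-linear (constant-elasticity) demand function, the coefficient on the exponent of P_2 is the cross-price elasticity.
ε = -1.55. Negative, so milk and cereal are complements.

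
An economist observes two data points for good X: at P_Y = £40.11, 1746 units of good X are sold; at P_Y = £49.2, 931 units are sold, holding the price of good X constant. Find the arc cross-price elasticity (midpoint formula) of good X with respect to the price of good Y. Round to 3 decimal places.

ΔQ_X = 931 − 1746 = -815; ΔP_Y = 49.2 − 40.11 = 9.09.
Midpoints: Q̄_X = 1338.5, P̄_Y = 44.66.
ε = (ΔQ_X/Q̄_X)/(ΔP_Y/P̄_Y) = (-815/1338.5)/(9.09/44.66) ≈ -2.991.
ε < 0: good X and good Y are complements.

-2.991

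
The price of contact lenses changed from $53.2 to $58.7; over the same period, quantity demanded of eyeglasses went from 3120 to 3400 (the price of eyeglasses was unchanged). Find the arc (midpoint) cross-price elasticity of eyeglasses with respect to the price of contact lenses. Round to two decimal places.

0.87

ΔQ_A = 3400 − 3120 = 280; ΔP_B = 58.7 − 53.2 = 5.5.
Midpoints: Q̄_A = 3260.0, P̄_B = 55.95.
ε = (ΔQ_A/Q̄_A)/(ΔP_B/P̄_B) = (280/3260.0)/(5.5/55.95) ≈ 0.87.
ε > 0: eyeglasses and contact lenses are substitutes.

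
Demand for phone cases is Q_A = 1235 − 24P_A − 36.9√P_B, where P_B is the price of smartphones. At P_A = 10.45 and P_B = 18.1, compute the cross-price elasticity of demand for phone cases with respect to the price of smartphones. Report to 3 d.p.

At P_A = 10.45 and P_B = 18.1: Q_A = 827.212.
∂Q_A/∂P_B = -36.9/(2√P_B) = -36.9/(2√18.1) = -4.3367.
ε = (∂Q_A/∂P_B)(P_B/Q_A) = -4.3367 × (18.1/827.212) ≈ -0.095.
ε < 0: complements.

-0.095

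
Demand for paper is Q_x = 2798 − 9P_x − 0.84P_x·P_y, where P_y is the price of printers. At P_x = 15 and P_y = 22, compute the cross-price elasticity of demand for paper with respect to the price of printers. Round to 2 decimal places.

-0.12

At P_x = 15 and P_y = 22: Q_x = 2385.8.
∂Q_x/∂P_y = -0.84P_x = -0.84(15) = -12.6000.
ε = (∂Q_x/∂P_y)(P_y/Q_x) = -12.6000 × (22/2385.8) ≈ -0.12.
ε < 0: complements.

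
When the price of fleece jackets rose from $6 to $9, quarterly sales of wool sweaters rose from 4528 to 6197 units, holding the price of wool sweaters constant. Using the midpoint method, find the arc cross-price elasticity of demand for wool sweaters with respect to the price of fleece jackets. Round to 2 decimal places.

0.78

ΔQ_A = 6197 − 4528 = 1669; ΔP_B = 9 − 6 = 3.
Midpoints: Q̄_A = 5362.5, P̄_B = 7.50.
ε = (ΔQ_A/Q̄_A)/(ΔP_B/P̄_B) = (1669/5362.5)/(3/7.50) ≈ 0.78.
ε > 0: wool sweaters and fleece jackets are substitutes.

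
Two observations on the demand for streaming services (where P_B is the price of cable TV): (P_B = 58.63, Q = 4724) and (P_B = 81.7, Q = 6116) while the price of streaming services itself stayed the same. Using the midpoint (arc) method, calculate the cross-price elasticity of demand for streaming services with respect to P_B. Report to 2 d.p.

ΔQ_A = 6116 − 4724 = 1392; ΔP_B = 81.7 − 58.63 = 23.07.
Midpoints: Q̄_A = 5420.0, P̄_B = 70.17.
ε = (ΔQ_A/Q̄_A)/(ΔP_B/P̄_B) = (1392/5420.0)/(23.07/70.17) ≈ 0.78.

0.78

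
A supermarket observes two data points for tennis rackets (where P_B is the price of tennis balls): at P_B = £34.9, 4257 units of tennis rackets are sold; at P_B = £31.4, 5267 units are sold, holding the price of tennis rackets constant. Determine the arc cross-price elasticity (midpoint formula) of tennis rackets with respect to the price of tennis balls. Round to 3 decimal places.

-2.009

ΔQ_A = 5267 − 4257 = 1010; ΔP_B = 31.4 − 34.9 = -3.5.
Midpoints: Q̄_A = 4762.0, P̄_B = 33.15.
ε = (ΔQ_A/Q̄_A)/(ΔP_B/P̄_B) = (1010/4762.0)/(-3.5/33.15) ≈ -2.009.
ε < 0: tennis rackets and tennis balls are complements.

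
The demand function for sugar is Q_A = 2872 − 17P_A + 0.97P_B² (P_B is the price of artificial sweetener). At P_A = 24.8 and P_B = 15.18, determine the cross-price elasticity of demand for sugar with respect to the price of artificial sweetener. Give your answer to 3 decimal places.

At P_A = 24.8 and P_B = 15.18: Q_A = 2673.919.
∂Q_A/∂P_B = 1.94P_B = 1.94(15.18) = 29.4492.
ε = (∂Q_A/∂P_B)(P_B/Q_A) = 29.4492 × (15.18/2673.919) ≈ 0.167.

0.167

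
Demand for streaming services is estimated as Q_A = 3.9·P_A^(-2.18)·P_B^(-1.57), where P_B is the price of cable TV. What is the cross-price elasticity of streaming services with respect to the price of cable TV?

In a log-linear (constant-elasticity) demand function, the coefficient on the exponent of P_B is the cross-price elasticity.
ε = -1.57. Negative, so streaming services and cable TV are complements.

-1.57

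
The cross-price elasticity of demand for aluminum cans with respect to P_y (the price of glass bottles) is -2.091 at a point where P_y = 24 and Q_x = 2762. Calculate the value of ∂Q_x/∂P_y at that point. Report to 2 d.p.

ε = (∂Q_x/∂P_y)·(P_y/Q_x) ⇒ ∂Q_x/∂P_y = ε·Q_x/P_y = -2.091 × 2762/24 ≈ -240.64.

-240.64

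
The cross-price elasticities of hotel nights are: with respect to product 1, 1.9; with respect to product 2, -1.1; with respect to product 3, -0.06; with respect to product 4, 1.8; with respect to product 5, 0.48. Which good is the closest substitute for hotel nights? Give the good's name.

product 1

Substitutes have ε > 0. Among the positive values, 1.9 (product 1) is largest.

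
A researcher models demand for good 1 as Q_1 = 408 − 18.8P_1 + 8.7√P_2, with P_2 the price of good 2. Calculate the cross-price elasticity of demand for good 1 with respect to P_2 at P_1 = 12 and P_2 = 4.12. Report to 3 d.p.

At P_1 = 12 and P_2 = 4.12: Q_1 = 200.059.
∂Q_1/∂P_2 = 8.7/(2√P_2) = 8.7/(2√4.12) = 2.1431.
ε = (∂Q_1/∂P_2)(P_2/Q_1) = 2.1431 × (4.12/200.059) ≈ 0.044.
ε > 0: substitutes.

0.044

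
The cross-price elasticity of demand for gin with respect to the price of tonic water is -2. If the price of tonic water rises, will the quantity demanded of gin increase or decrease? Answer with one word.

decrease

ε < 0 and the price of tonic water rises, so the quantity of gin moves in the opposite direction: it decreases.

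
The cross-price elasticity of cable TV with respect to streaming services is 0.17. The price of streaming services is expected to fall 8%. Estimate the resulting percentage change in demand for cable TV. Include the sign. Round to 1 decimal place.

-1.4%

%ΔQ ≈ ε × %ΔP of streaming services = 0.17 × (-8%) = -1.4%.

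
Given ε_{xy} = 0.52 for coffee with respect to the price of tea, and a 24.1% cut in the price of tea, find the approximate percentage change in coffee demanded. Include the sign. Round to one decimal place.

%ΔQ ≈ ε × %ΔP of tea = 0.52 × (-24.1%) = -12.5%.

-12.5%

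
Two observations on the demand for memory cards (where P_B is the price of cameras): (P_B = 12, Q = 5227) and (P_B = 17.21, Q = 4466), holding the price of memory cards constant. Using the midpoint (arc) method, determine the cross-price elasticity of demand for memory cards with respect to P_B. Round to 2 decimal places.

-0.44

ΔQ_A = 4466 − 5227 = -761; ΔP_B = 17.21 − 12 = 5.21.
Midpoints: Q̄_A = 4846.5, P̄_B = 14.61.
ε = (ΔQ_A/Q̄_A)/(ΔP_B/P̄_B) = (-761/4846.5)/(5.21/14.61) ≈ -0.44.
ε < 0: memory cards and cameras are complements.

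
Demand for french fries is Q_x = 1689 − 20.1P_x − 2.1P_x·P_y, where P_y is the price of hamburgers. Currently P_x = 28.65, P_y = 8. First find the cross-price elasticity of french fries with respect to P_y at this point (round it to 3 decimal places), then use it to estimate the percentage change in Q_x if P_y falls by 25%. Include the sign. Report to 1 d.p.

19.1%

At P_x = 28.65, P_y = 8: Q_x = 631.815.
∂Q_x/∂P_y = -2.1P_x = -60.1650.
ε = (∂Q_x/∂P_y)(P_y/Q_x) = -60.1650 × 8/631.815 ≈ -0.762.
%ΔQ_x ≈ ε × %ΔP_y = -0.762 × (-25%) = 19.1%.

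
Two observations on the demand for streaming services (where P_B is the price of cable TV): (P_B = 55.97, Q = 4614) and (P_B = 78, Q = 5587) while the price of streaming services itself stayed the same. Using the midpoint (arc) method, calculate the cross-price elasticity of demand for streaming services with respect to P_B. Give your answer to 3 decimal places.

0.580

ΔQ_A = 5587 − 4614 = 973; ΔP_B = 78 − 55.97 = 22.03.
Midpoints: Q̄_A = 5100.5, P̄_B = 66.98.
ε = (ΔQ_A/Q̄_A)/(ΔP_B/P̄_B) = (973/5100.5)/(22.03/66.98) ≈ 0.580.
ε > 0: streaming services and cable TV are substitutes.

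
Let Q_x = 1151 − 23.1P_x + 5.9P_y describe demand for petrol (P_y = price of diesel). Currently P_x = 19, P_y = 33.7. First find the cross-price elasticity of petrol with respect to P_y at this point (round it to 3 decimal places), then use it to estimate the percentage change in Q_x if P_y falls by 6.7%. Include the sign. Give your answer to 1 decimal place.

At P_x = 19, P_y = 33.7: Q_x = 910.93.
∂Q_x/∂P_y = 5.9.
ε = (∂Q_x/∂P_y)(P_y/Q_x) = 5.9000 × 33.7/910.93 ≈ 0.218.
%ΔQ_x ≈ ε × %ΔP_y = 0.218 × (-6.7%) = -1.5%.

-1.5%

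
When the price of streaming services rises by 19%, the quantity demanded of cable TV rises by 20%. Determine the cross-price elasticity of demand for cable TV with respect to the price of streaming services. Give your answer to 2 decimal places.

ε = (%ΔQ of cable TV) / (%ΔP of streaming services) = (20%) / (19%) ≈ 1.05.
Positive cross-price elasticity: substitutes.

1.05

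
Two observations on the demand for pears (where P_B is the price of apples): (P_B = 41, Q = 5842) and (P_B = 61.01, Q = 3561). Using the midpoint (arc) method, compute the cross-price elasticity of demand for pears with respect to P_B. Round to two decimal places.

-1.24

ΔQ_A = 3561 − 5842 = -2281; ΔP_B = 61.01 − 41 = 20.01.
Midpoints: Q̄_A = 4701.5, P̄_B = 51.00.
ε = (ΔQ_A/Q̄_A)/(ΔP_B/P̄_B) = (-2281/4701.5)/(20.01/51.00) ≈ -1.24.
ε < 0: pears and apples are complements.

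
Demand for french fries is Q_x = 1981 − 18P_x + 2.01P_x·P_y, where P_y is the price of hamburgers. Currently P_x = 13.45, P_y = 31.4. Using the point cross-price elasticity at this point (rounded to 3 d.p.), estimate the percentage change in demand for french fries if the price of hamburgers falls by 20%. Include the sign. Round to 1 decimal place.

-6.6%

At P_x = 13.45, P_y = 31.4: Q_x = 2587.783.
∂Q_x/∂P_y = 2.01P_x = 27.0345.
ε = (∂Q_x/∂P_y)(P_y/Q_x) = 27.0345 × 31.4/2587.783 ≈ 0.328.
%ΔQ_x ≈ ε × %ΔP_y = 0.328 × (-20%) = -6.6%.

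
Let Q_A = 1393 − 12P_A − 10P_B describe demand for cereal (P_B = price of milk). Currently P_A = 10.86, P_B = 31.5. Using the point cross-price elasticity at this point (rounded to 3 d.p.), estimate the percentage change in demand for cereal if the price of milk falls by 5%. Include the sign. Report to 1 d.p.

At P_A = 10.86, P_B = 31.5: Q_A = 947.68.
∂Q_A/∂P_B = -10.
ε = (∂Q_A/∂P_B)(P_B/Q_A) = -10.0000 × 31.5/947.68 ≈ -0.332.
%ΔQ_A ≈ ε × %ΔP_B = -0.332 × (-5%) = 1.7%.

1.7%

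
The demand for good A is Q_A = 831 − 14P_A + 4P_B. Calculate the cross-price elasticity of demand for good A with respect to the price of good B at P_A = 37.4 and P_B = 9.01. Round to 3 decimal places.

0.105

At P_A = 37.4 and P_B = 9.01: Q_A = 343.44.
∂Q_A/∂P_B = 4.
ε = (∂Q_A/∂P_B)(P_B/Q_A) = 4 × (9.01/343.44) ≈ 0.105.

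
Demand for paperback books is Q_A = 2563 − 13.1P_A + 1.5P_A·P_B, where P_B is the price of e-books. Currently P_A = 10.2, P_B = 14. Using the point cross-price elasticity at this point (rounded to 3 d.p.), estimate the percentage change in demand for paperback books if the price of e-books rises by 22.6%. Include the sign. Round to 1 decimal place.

At P_A = 10.2, P_B = 14: Q_A = 2643.58.
∂Q_A/∂P_B = 1.5P_A = 15.3000.
ε = (∂Q_A/∂P_B)(P_B/Q_A) = 15.3000 × 14/2643.58 ≈ 0.081.
%ΔQ_A ≈ ε × %ΔP_B = 0.081 × (22.6%) = 1.8%.

1.8%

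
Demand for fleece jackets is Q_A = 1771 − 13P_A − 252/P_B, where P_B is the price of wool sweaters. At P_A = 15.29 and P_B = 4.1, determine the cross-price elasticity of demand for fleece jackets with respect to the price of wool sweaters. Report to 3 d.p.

0.041

At P_A = 15.29 and P_B = 4.1: Q_A = 1510.767.
∂Q_A/∂P_B = 252/P_B² = 14.9911.
ε = (∂Q_A/∂P_B)(P_B/Q_A) = 14.9911 × (4.1/1510.767) ≈ 0.041.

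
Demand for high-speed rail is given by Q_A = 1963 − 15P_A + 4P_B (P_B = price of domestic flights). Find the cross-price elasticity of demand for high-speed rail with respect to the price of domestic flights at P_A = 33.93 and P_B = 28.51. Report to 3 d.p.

At P_A = 33.93 and P_B = 28.51: Q_A = 1568.09.
∂Q_A/∂P_B = 4.
ε = (∂Q_A/∂P_B)(P_B/Q_A) = 4 × (28.51/1568.09) ≈ 0.073.

0.073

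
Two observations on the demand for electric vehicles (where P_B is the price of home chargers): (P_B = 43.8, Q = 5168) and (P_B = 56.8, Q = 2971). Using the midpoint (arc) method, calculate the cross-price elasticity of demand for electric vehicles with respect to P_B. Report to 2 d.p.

-2.09

ΔQ_A = 2971 − 5168 = -2197; ΔP_B = 56.8 − 43.8 = 13.
Midpoints: Q̄_A = 4069.5, P̄_B = 50.30.
ε = (ΔQ_A/Q̄_A)/(ΔP_B/P̄_B) = (-2197/4069.5)/(13/50.30) ≈ -2.09.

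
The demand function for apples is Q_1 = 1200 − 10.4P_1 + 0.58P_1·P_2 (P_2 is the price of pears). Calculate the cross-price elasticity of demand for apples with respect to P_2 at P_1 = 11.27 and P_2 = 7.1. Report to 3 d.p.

0.041

At P_1 = 11.27 and P_2 = 7.1: Q_1 = 1129.202.
∂Q_1/∂P_2 = 0.58P_1 = 0.58(11.27) = 6.5366.
ε = (∂Q_1/∂P_2)(P_2/Q_1) = 6.5366 × (7.1/1129.202) ≈ 0.041.
ε > 0: substitutes.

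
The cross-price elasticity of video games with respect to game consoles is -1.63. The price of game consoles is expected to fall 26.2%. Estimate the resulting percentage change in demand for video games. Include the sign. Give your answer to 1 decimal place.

%ΔQ ≈ ε × %ΔP of game consoles = -1.63 × (-26.2%) = 42.7%.

42.7%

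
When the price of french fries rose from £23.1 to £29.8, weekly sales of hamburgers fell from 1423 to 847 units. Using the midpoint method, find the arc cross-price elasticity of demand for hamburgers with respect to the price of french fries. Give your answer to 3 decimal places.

-2.003

ΔQ_A = 847 − 1423 = -576; ΔP_B = 29.8 − 23.1 = 6.7.
Midpoints: Q̄_A = 1135.0, P̄_B = 26.45.
ε = (ΔQ_A/Q̄_A)/(ΔP_B/P̄_B) = (-576/1135.0)/(6.7/26.45) ≈ -2.003.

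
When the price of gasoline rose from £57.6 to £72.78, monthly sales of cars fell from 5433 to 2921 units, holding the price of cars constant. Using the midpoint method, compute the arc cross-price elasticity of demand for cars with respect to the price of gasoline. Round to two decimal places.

ΔQ_A = 2921 − 5433 = -2512; ΔP_B = 72.78 − 57.6 = 15.18.
Midpoints: Q̄_A = 4177.0, P̄_B = 65.19.
ε = (ΔQ_A/Q̄_A)/(ΔP_B/P̄_B) = (-2512/4177.0)/(15.18/65.19) ≈ -2.58.
ε < 0: cars and gasoline are complements.

-2.58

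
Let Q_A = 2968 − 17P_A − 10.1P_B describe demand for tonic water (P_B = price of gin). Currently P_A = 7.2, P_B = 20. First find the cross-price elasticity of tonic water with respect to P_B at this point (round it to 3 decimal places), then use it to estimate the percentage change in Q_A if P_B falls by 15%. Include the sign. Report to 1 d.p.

1.1%

At P_A = 7.2, P_B = 20: Q_A = 2643.6.
∂Q_A/∂P_B = -10.1.
ε = (∂Q_A/∂P_B)(P_B/Q_A) = -10.1000 × 20/2643.6 ≈ -0.076.
%ΔQ_A ≈ ε × %ΔP_B = -0.076 × (-15%) = 1.1%.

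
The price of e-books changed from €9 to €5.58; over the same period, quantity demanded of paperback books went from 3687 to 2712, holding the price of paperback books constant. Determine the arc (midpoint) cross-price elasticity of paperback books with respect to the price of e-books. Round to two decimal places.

ΔQ_A = 2712 − 3687 = -975; ΔP_B = 5.58 − 9 = -3.42.
Midpoints: Q̄_A = 3199.5, P̄_B = 7.29.
ε = (ΔQ_A/Q̄_A)/(ΔP_B/P̄_B) = (-975/3199.5)/(-3.42/7.29) ≈ 0.65.
ε > 0: paperback books and e-books are substitutes.

0.65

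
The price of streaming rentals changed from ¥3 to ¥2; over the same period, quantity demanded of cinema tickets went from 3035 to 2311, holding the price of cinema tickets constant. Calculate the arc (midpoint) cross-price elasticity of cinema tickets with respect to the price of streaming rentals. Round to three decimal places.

0.677

ΔQ_A = 2311 − 3035 = -724; ΔP_B = 2 − 3 = -1.
Midpoints: Q̄_A = 2673.0, P̄_B = 2.50.
ε = (ΔQ_A/Q̄_A)/(ΔP_B/P̄_B) = (-724/2673.0)/(-1/2.50) ≈ 0.677.
ε > 0: cinema tickets and streaming rentals are substitutes.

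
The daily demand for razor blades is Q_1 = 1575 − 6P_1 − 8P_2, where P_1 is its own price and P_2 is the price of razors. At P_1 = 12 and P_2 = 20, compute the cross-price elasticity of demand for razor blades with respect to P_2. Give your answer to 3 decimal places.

-0.119

At P_1 = 12 and P_2 = 20: Q_1 = 1343.
∂Q_1/∂P_2 = -8.
ε = (∂Q_1/∂P_2)(P_2/Q_1) = -8 × (20/1343) ≈ -0.119.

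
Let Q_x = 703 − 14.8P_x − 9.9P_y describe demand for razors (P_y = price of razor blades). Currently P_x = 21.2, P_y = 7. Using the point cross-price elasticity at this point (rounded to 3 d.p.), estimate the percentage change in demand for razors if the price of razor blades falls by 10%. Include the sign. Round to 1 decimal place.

2.2%

At P_x = 21.2, P_y = 7: Q_x = 319.94.
∂Q_x/∂P_y = -9.9.
ε = (∂Q_x/∂P_y)(P_y/Q_x) = -9.9000 × 7/319.94 ≈ -0.217.
%ΔQ_x ≈ ε × %ΔP_y = -0.217 × (-10%) = 2.2%.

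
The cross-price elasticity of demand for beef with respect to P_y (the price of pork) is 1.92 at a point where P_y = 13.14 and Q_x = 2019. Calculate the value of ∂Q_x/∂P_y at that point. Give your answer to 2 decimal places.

ε = (∂Q_x/∂P_y)·(P_y/Q_x) ⇒ ∂Q_x/∂P_y = ε·Q_x/P_y = 1.92 × 2019/13.14 ≈ 295.01.

295.01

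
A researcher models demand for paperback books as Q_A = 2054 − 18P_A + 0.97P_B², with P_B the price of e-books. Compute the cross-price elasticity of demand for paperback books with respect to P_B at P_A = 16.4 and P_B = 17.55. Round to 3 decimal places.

At P_A = 16.4 and P_B = 17.55: Q_A = 2057.562.
∂Q_A/∂P_B = 1.94P_B = 1.94(17.55) = 34.0470.
ε = (∂Q_A/∂P_B)(P_B/Q_A) = 34.0470 × (17.55/2057.562) ≈ 0.290.
ε > 0: substitutes.

0.290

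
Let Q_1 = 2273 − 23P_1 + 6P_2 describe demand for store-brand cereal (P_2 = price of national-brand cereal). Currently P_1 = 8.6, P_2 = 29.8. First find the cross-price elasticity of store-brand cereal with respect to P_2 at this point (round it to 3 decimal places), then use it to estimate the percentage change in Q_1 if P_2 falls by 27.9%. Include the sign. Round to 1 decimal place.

-2.2%

At P_1 = 8.6, P_2 = 29.8: Q_1 = 2254.
∂Q_1/∂P_2 = 6.
ε = (∂Q_1/∂P_2)(P_2/Q_1) = 6.0000 × 29.8/2254 ≈ 0.079.
%ΔQ_1 ≈ ε × %ΔP_2 = 0.079 × (-27.9%) = -2.2%.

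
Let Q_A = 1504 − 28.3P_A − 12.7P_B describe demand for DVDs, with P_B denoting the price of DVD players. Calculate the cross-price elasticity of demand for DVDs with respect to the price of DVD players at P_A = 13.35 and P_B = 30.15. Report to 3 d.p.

At P_A = 13.35 and P_B = 30.15: Q_A = 743.29.
∂Q_A/∂P_B = -12.7.
ε = (∂Q_A/∂P_B)(P_B/Q_A) = -12.7 × (30.15/743.29) ≈ -0.515.

-0.515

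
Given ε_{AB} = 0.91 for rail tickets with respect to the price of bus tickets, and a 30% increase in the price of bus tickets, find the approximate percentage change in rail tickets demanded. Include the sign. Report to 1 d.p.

%ΔQ ≈ ε × %ΔP of bus tickets = 0.91 × (30%) = 27.3%.

27.3%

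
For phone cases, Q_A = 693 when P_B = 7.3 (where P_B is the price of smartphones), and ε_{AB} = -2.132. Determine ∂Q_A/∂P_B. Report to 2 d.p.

-202.39

ε = (∂Q_A/∂P_B)·(P_B/Q_A) ⇒ ∂Q_A/∂P_B = ε·Q_A/P_B = -2.132 × 693/7.3 ≈ -202.39.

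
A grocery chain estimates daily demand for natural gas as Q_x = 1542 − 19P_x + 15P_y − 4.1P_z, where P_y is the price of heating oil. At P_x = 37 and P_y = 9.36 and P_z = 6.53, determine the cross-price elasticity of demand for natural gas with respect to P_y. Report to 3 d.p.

0.147

At P_x = 37 and P_y = 9.36 and P_z = 6.53: Q_x = 952.627.
∂Q_x/∂P_y = 15.
ε = (∂Q_x/∂P_y)(P_y/Q_x) = 15 × (9.36/952.627) ≈ 0.147.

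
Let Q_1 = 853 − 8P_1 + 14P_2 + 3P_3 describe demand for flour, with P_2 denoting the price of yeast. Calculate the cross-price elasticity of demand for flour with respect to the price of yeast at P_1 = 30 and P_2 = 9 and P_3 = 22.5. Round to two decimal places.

At P_1 = 30 and P_2 = 9 and P_3 = 22.5: Q_1 = 806.5.
∂Q_1/∂P_2 = 14.
ε = (∂Q_1/∂P_2)(P_2/Q_1) = 14 × (9/806.5) ≈ 0.16.
Since ε > 0, flour and yeast are substitutes.

0.16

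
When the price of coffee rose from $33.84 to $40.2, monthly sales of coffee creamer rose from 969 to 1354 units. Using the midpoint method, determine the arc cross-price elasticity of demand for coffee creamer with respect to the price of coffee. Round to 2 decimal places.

1.93

ΔQ_A = 1354 − 969 = 385; ΔP_B = 40.2 − 33.84 = 6.36.
Midpoints: Q̄_A = 1161.5, P̄_B = 37.02.
ε = (ΔQ_A/Q̄_A)/(ΔP_B/P̄_B) = (385/1161.5)/(6.36/37.02) ≈ 1.93.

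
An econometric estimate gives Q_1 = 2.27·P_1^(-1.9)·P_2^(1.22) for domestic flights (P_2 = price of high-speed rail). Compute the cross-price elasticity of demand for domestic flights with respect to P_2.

1.22

In a log-linear (constant-elasticity) demand function, the coefficient on the exponent of P_2 is the cross-price elasticity.
ε = 1.22. Positive, so domestic flights and high-speed rail are substitutes.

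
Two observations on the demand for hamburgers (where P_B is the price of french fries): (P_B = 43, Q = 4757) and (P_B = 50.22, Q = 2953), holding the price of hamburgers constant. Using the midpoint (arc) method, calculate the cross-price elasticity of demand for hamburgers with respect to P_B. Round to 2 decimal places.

-3.02

ΔQ_A = 2953 − 4757 = -1804; ΔP_B = 50.22 − 43 = 7.22.
Midpoints: Q̄_A = 3855.0, P̄_B = 46.61.
ε = (ΔQ_A/Q̄_A)/(ΔP_B/P̄_B) = (-1804/3855.0)/(7.22/46.61) ≈ -3.02.
ε < 0: hamburgers and french fries are complements.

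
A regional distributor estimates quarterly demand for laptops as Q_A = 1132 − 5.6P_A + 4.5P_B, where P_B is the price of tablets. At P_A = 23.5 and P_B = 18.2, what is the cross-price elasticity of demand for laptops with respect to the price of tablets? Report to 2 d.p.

0.08

At P_A = 23.5 and P_B = 18.2: Q_A = 1082.3.
∂Q_A/∂P_B = 4.5.
ε = (∂Q_A/∂P_B)(P_B/Q_A) = 4.5 × (18.2/1082.3) ≈ 0.08.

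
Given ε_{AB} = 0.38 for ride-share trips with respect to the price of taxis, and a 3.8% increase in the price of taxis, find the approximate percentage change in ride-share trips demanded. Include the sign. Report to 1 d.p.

%ΔQ ≈ ε × %ΔP of taxis = 0.38 × (3.8%) = 1.4%.

1.4%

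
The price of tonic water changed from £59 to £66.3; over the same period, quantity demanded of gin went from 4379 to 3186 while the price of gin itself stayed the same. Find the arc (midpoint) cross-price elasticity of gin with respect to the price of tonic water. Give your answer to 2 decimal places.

-2.71

ΔQ_A = 3186 − 4379 = -1193; ΔP_B = 66.3 − 59 = 7.3.
Midpoints: Q̄_A = 3782.5, P̄_B = 62.65.
ε = (ΔQ_A/Q̄_A)/(ΔP_B/P̄_B) = (-1193/3782.5)/(7.3/62.65) ≈ -2.71.
ε < 0: gin and tonic water are complements.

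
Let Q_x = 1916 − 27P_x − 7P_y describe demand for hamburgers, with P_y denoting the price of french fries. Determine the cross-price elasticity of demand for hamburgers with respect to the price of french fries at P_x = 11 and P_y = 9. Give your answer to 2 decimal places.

At P_x = 11 and P_y = 9: Q_x = 1556.
∂Q_x/∂P_y = -7.
ε = (∂Q_x/∂P_y)(P_y/Q_x) = -7 × (9/1556) ≈ -0.04.

-0.04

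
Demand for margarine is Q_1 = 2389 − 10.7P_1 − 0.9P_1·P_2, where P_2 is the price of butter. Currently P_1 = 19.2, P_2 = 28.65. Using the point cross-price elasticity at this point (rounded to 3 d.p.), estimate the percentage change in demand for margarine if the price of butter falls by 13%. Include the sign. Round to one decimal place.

3.8%

At P_1 = 19.2, P_2 = 28.65: Q_1 = 1688.488.
∂Q_1/∂P_2 = -0.9P_1 = -17.2800.
ε = (∂Q_1/∂P_2)(P_2/Q_1) = -17.2800 × 28.65/1688.488 ≈ -0.293.
%ΔQ_1 ≈ ε × %ΔP_2 = -0.293 × (-13%) = 3.8%.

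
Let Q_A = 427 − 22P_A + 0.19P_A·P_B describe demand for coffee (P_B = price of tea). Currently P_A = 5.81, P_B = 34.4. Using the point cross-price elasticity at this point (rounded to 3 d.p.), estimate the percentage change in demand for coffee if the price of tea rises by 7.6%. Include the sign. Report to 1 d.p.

At P_A = 5.81, P_B = 34.4: Q_A = 337.154.
∂Q_A/∂P_B = 0.19P_A = 1.1039.
ε = (∂Q_A/∂P_B)(P_B/Q_A) = 1.1039 × 34.4/337.154 ≈ 0.113.
%ΔQ_A ≈ ε × %ΔP_B = 0.113 × (7.6%) = 0.9%.

0.9%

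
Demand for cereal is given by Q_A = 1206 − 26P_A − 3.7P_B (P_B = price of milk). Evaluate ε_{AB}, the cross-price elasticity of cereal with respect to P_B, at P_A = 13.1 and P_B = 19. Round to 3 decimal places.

At P_A = 13.1 and P_B = 19: Q_A = 795.1.
∂Q_A/∂P_B = -3.7.
ε = (∂Q_A/∂P_B)(P_B/Q_A) = -3.7 × (19/795.1) ≈ -0.088.

-0.088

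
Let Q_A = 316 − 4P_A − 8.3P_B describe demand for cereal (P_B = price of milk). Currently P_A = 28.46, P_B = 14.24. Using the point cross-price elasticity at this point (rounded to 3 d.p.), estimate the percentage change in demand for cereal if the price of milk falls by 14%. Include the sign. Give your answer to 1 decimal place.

19.7%

At P_A = 28.46, P_B = 14.24: Q_A = 83.968.
∂Q_A/∂P_B = -8.3.
ε = (∂Q_A/∂P_B)(P_B/Q_A) = -8.3000 × 14.24/83.968 ≈ -1.408.
%ΔQ_A ≈ ε × %ΔP_B = -1.408 × (-14%) = 19.7%.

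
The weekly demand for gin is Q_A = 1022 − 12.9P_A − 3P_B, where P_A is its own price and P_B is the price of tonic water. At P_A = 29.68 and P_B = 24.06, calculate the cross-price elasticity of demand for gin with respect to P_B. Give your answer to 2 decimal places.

At P_A = 29.68 and P_B = 24.06: Q_A = 566.948.
∂Q_A/∂P_B = -3.
ε = (∂Q_A/∂P_B)(P_B/Q_A) = -3 × (24.06/566.948) ≈ -0.13.
Since ε < 0, gin and tonic water are complements.

-0.13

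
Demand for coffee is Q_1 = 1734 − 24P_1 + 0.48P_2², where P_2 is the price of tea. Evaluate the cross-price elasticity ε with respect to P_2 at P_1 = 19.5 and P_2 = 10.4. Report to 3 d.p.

At P_1 = 19.5 and P_2 = 10.4: Q_1 = 1317.917.
∂Q_1/∂P_2 = 0.96P_2 = 0.96(10.4) = 9.9840.
ε = (∂Q_1/∂P_2)(P_2/Q_1) = 9.9840 × (10.4/1317.917) ≈ 0.079.

0.079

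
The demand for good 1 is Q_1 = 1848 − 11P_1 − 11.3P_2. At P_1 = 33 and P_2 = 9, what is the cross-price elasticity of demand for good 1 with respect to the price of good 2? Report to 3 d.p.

-0.074

At P_1 = 33 and P_2 = 9: Q_1 = 1383.3.
∂Q_1/∂P_2 = -11.3.
ε = (∂Q_1/∂P_2)(P_2/Q_1) = -11.3 × (9/1383.3) ≈ -0.074.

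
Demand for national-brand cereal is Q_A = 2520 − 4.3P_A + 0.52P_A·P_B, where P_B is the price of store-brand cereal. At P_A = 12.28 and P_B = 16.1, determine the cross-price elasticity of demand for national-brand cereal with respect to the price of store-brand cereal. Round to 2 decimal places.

0.04

At P_A = 12.28 and P_B = 16.1: Q_A = 2570.004.
∂Q_A/∂P_B = 0.52P_A = 0.52(12.28) = 6.3856.
ε = (∂Q_A/∂P_B)(P_B/Q_A) = 6.3856 × (16.1/2570.004) ≈ 0.04.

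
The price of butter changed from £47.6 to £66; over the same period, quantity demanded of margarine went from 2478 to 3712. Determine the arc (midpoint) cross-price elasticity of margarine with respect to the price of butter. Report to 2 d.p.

ΔQ_A = 3712 − 2478 = 1234; ΔP_B = 66 − 47.6 = 18.4.
Midpoints: Q̄_A = 3095.0, P̄_B = 56.80.
ε = (ΔQ_A/Q̄_A)/(ΔP_B/P̄_B) = (1234/3095.0)/(18.4/56.80) ≈ 1.23.
ε > 0: margarine and butter are substitutes.

1.23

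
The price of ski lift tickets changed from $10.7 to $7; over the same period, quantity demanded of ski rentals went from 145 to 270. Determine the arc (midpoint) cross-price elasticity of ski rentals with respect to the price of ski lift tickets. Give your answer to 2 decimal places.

ΔQ_A = 270 − 145 = 125; ΔP_B = 7 − 10.7 = -3.7.
Midpoints: Q̄_A = 207.5, P̄_B = 8.85.
ε = (ΔQ_A/Q̄_A)/(ΔP_B/P̄_B) = (125/207.5)/(-3.7/8.85) ≈ -1.44.
ε < 0: ski rentals and ski lift tickets are complements.

-1.44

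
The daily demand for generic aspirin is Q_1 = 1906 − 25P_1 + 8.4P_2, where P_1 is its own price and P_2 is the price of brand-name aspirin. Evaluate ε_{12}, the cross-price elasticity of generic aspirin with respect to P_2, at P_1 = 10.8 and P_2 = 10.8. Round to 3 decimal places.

At P_1 = 10.8 and P_2 = 10.8: Q_1 = 1726.72.
∂Q_1/∂P_2 = 8.4.
ε = (∂Q_1/∂P_2)(P_2/Q_1) = 8.4 × (10.8/1726.72) ≈ 0.053.
Since ε > 0, generic aspirin and brand-name aspirin are substitutes.

0.053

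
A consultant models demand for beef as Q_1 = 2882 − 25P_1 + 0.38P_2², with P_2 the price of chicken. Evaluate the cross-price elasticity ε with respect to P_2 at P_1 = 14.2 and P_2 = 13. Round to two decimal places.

At P_1 = 14.2 and P_2 = 13: Q_1 = 2591.22.
∂Q_1/∂P_2 = 0.76P_2 = 0.76(13) = 9.8800.
ε = (∂Q_1/∂P_2)(P_2/Q_1) = 9.8800 × (13/2591.22) ≈ 0.05.

0.05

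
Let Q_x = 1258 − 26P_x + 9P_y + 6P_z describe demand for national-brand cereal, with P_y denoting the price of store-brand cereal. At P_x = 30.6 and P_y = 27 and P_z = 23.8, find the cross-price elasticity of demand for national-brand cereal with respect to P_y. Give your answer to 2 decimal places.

0.29

At P_x = 30.6 and P_y = 27 and P_z = 23.8: Q_x = 848.2.
∂Q_x/∂P_y = 9.
ε = (∂Q_x/∂P_y)(P_y/Q_x) = 9 × (27/848.2) ≈ 0.29.
Since ε > 0, national-brand cereal and store-brand cereal are substitutes.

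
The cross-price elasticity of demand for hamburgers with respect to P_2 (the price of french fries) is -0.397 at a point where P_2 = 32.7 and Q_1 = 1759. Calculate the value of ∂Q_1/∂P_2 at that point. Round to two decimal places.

ε = (∂Q_1/∂P_2)·(P_2/Q_1) ⇒ ∂Q_1/∂P_2 = ε·Q_1/P_2 = -0.397 × 1759/32.7 ≈ -21.36.

-21.36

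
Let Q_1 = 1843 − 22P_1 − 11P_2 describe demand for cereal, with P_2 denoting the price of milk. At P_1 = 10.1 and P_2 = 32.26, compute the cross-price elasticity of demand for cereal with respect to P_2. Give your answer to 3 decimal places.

-0.280

At P_1 = 10.1 and P_2 = 32.26: Q_1 = 1265.94.
∂Q_1/∂P_2 = -11.
ε = (∂Q_1/∂P_2)(P_2/Q_1) = -11 × (32.26/1265.94) ≈ -0.280.
Since ε < 0, cereal and milk are complements.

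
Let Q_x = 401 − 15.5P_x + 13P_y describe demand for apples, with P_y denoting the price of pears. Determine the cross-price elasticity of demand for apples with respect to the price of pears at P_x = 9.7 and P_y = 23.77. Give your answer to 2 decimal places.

0.55

At P_x = 9.7 and P_y = 23.77: Q_x = 559.66.
∂Q_x/∂P_y = 13.
ε = (∂Q_x/∂P_y)(P_y/Q_x) = 13 × (23.77/559.66) ≈ 0.55.
Since ε > 0, apples and pears are substitutes.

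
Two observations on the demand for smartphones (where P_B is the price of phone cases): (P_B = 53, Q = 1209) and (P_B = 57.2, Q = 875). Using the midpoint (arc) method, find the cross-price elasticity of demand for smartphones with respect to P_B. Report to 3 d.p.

ΔQ_A = 875 − 1209 = -334; ΔP_B = 57.2 − 53 = 4.2.
Midpoints: Q̄_A = 1042.0, P̄_B = 55.10.
ε = (ΔQ_A/Q̄_A)/(ΔP_B/P̄_B) = (-334/1042.0)/(4.2/55.10) ≈ -4.205.

-4.205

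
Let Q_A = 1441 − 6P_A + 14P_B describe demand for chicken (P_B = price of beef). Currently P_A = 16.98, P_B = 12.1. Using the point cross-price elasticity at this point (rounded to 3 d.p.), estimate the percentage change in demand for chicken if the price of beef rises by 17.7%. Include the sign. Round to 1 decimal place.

At P_A = 16.98, P_B = 12.1: Q_A = 1508.52.
∂Q_A/∂P_B = 14.
ε = (∂Q_A/∂P_B)(P_B/Q_A) = 14.0000 × 12.1/1508.52 ≈ 0.112.
%ΔQ_A ≈ ε × %ΔP_B = 0.112 × (17.7%) = 2.0%.

2.0%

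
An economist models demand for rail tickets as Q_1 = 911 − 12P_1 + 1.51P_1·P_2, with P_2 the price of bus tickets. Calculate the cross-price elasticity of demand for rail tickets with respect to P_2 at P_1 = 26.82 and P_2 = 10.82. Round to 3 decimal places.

At P_1 = 26.82 and P_2 = 10.82: Q_1 = 1027.351.
∂Q_1/∂P_2 = 1.51P_1 = 1.51(26.82) = 40.4982.
ε = (∂Q_1/∂P_2)(P_2/Q_1) = 40.4982 × (10.82/1027.351) ≈ 0.427.

0.427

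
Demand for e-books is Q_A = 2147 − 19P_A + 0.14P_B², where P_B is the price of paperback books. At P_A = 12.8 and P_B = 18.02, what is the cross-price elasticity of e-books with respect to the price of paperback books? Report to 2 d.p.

0.05

At P_A = 12.8 and P_B = 18.02: Q_A = 1949.261.
∂Q_A/∂P_B = 0.28P_B = 0.28(18.02) = 5.0456.
ε = (∂Q_A/∂P_B)(P_B/Q_A) = 5.0456 × (18.02/1949.261) ≈ 0.05.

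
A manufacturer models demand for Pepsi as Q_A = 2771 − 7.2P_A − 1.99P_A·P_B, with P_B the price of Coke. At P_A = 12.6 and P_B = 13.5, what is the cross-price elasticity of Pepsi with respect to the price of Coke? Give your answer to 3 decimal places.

At P_A = 12.6 and P_B = 13.5: Q_A = 2341.781.
∂Q_A/∂P_B = -1.99P_A = -1.99(12.6) = -25.0740.
ε = (∂Q_A/∂P_B)(P_B/Q_A) = -25.0740 × (13.5/2341.781) ≈ -0.145.

-0.145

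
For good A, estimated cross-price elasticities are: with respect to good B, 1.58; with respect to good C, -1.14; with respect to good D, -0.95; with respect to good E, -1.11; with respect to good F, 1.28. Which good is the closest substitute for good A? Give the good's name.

Substitutes have ε > 0. Among the positive values, 1.58 (good B) is largest.

good B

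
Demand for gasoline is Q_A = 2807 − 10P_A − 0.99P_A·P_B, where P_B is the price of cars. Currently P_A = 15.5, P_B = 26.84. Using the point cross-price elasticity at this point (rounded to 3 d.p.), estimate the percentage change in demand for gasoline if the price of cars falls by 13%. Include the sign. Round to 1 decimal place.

At P_A = 15.5, P_B = 26.84: Q_A = 2240.140.
∂Q_A/∂P_B = -0.99P_A = -15.3450.
ε = (∂Q_A/∂P_B)(P_B/Q_A) = -15.3450 × 26.84/2240.140 ≈ -0.184.
%ΔQ_A ≈ ε × %ΔP_B = -0.184 × (-13%) = 2.4%.

2.4%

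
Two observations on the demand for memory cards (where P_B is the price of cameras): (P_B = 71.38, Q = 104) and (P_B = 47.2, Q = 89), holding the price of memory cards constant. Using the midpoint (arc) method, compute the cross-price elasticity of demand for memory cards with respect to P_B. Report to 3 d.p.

0.381

ΔQ_A = 89 − 104 = -15; ΔP_B = 47.2 − 71.38 = -24.18.
Midpoints: Q̄_A = 96.5, P̄_B = 59.29.
ε = (ΔQ_A/Q̄_A)/(ΔP_B/P̄_B) = (-15/96.5)/(-24.18/59.29) ≈ 0.381.
ε > 0: memory cards and cameras are substitutes.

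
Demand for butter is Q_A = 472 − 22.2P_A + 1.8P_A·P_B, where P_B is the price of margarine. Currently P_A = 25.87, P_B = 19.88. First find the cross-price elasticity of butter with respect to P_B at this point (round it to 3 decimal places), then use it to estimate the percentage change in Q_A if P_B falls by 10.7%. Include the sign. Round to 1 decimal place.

-12.0%

At P_A = 25.87, P_B = 19.88: Q_A = 823.418.
∂Q_A/∂P_B = 1.8P_A = 46.5660.
ε = (∂Q_A/∂P_B)(P_B/Q_A) = 46.5660 × 19.88/823.418 ≈ 1.124.
%ΔQ_A ≈ ε × %ΔP_B = 1.124 × (-10.7%) = -12.0%.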